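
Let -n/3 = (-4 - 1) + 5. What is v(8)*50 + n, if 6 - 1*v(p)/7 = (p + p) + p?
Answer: -6300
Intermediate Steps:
n = 0 (n = -3*((-4 - 1) + 5) = -3*(-5 + 5) = -3*0 = 0)
v(p) = 42 - 21*p (v(p) = 42 - 7*((p + p) + p) = 42 - 7*(2*p + p) = 42 - 21*p)
v(8)*50 + n = (42 - 21*8)*50 + 0 = (42 - 168)*50 + 0 = -126*50 + 0 = -6300 + 0 = -6300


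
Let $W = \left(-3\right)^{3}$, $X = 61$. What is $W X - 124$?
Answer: $-1771$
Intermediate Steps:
$W = -27$
$W X - 124 = \left(-27\right) 61 - 124 = -1647 - 124 = -1771$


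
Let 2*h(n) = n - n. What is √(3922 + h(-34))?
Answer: √3922 ≈ 62.626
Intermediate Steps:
h(n) = 0 (h(n) = (n - n)/2 = (½)*0 = 0)
√(3922 + h(-34)) = √(3922 + 0) = √3922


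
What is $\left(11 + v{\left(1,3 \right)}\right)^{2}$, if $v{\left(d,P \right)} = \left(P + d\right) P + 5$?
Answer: $784$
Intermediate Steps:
$v{\left(d,P \right)} = 5 + P \left(P + d\right)$ ($v{\left(d,P \right)} = P \left(P + d\right) + 5 = 5 + P \left(P + d\right)$)
$\left(11 + v{\left(1,3 \right)}\right)^{2} = \left(11 + \left(5 + 3^{2} + 3 \cdot 1\right)\right)^{2} = \left(11 + \left(5 + 9 + 3\right)\right)^{2} = \left(11 + 17\right)^{2} = 28^{2} = 784$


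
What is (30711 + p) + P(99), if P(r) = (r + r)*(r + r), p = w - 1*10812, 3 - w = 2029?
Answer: 57077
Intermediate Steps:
w = -2026 (w = 3 - 1*2029 = 3 - 2029 = -2026)
p = -12838 (p = -2026 - 1*10812 = -2026 - 10812 = -12838)
P(r) = 4*r² (P(r) = (2*r)*(2*r) = 4*r²)
(30711 + p) + P(99) = (30711 - 12838) + 4*99² = 17873 + 4*9801 = 17873 + 39204 = 57077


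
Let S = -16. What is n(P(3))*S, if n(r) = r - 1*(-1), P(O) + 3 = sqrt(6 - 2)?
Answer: 0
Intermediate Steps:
P(O) = -1 (P(O) = -3 + sqrt(6 - 2) = -3 + sqrt(4) = -3 + 2 = -1)
n(r) = 1 + r (n(r) = r + 1 = 1 + r)
n(P(3))*S = (1 - 1)*(-16) = 0*(-16) = 0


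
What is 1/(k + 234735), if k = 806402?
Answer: 1/1041137 ≈ 9.6049e-7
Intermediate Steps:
1/(k + 234735) = 1/(806402 + 234735) = 1/1041137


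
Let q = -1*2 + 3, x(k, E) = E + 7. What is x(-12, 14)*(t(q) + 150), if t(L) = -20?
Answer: 2730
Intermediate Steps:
x(k, E) = 7 + E
q = 1 (q = -2 + 3 = 1)
x(-12, 14)*(t(q) + 150) = (7 + 14)*(-20 + 150) = 21*130 = 2730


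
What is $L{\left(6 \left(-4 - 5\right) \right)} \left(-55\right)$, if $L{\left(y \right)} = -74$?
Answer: $4070$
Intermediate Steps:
$L{\left(6 \left(-4 - 5\right) \right)} \left(-55\right) = \left(-74\right) \left(-55\right) = 4070$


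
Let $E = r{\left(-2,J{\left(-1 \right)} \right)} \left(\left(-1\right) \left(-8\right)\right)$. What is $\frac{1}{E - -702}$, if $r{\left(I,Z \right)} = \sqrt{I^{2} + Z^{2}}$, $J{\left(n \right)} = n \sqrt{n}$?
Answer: $\frac{117}{82102} - \frac{2 \sqrt{3}}{123153} \approx 0.0013969$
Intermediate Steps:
$J{\left(n \right)} = n^{\frac{3}{2}}$
$E = 8 \sqrt{3}$ ($E = \sqrt{\left(-2\right)^{2} + \left(\left(-1\right)^{\frac{3}{2}}\right)^{2}} \left(\left(-1\right) \left(-8\right)\right) = \sqrt{4 + \left(- i\right)^{2}} \cdot 8 = \sqrt{4 - 1} \cdot 8 = \sqrt{3} \cdot 8 = 8 \sqrt{3} \approx 13.856$)
$\frac{1}{E - -702} = \frac{1}{8 \sqrt{3} - -702} = \frac{1}{8 \sqrt{3} + 702} = \frac{1}{702 + 8 \sqrt{3}}$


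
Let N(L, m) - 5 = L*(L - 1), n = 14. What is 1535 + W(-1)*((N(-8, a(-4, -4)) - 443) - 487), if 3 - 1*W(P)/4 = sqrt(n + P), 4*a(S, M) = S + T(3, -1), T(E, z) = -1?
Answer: -8701 + 3412*sqrt(13) ≈ 3601.1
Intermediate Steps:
a(S, M) = -1/4 + S/4 (a(S, M) = (S - 1)/4 = (-1 + S)/4 = -1/4 + S/4)
W(P) = 12 - 4*sqrt(14 + P)
N(L, m) = 5 + L*(-1 + L) (N(L, m) = 5 + L*(L - 1) = 5 + L*(-1 + L))
1535 + W(-1)*((N(-8, a(-4, -4)) - 443) - 487) = 1535 + (12 - 4*sqrt(14 - 1))*(((5 + (-8)**2 - 1*(-8)) - 443) - 487) = 1535 + (12 - 4*sqrt(13))*(((5 + 64 + 8) - 443) - 487) = 1535 + (12 - 4*sqrt(13))*((77 - 443) - 487) = 1535 + (12 - 4*sqrt(13))*(-366 - 487) = 1535 + (12 - 4*sqrt(13))*(-853) = 1535 + (-10236 + 3412*sqrt(13)) = -8701 + 3412*sqrt(13)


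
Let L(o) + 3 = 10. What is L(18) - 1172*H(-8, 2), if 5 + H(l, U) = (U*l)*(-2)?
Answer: -31637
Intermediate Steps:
H(l, U) = -5 - 2*U*l (H(l, U) = -5 + (U*l)*(-2) = -5 - 2*U*l)
L(o) = 7 (L(o) = -3 + 10 = 7)
L(18) - 1172*H(-8, 2) = 7 - 1172*(-5 - 2*2*(-8)) = 7 - 1172*(-5 + 32) = 7 - 1172*27 = 7 - 31644 = -31637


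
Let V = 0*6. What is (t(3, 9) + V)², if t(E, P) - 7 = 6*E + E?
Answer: 784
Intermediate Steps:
t(E, P) = 7 + 7*E (t(E, P) = 7 + (6*E + E) = 7 + 7*E)
V = 0
(t(3, 9) + V)² = ((7 + 7*3) + 0)² = ((7 + 21) + 0)² = (28 + 0)² = 28² = 784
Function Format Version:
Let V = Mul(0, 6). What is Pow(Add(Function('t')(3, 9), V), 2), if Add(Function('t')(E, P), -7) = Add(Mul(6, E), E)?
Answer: 784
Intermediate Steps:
Function('t')(E, P) = Add(7, Mul(7, E)) (Function('t')(E, P) = Add(7, Add(Mul(6, E), E)) = Add(7, Mul(7, E)))
V = 0
Pow(Add(Function('t')(3, 9), V), 2) = Pow(Add(Add(7, Mul(7, 3)), 0), 2) = Pow(Add(Add(7, 21), 0), 2) = Pow(Add(28, 0), 2) = Pow(28, 2) = 784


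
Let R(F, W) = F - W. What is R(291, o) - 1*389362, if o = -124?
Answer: -388947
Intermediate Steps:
R(291, o) - 1*389362 = (291 - 1*(-124)) - 1*389362 = (291 + 124) - 389362 = 415 - 389362 = -388947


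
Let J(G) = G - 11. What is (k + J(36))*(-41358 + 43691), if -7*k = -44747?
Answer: 104803026/7 ≈ 1.4972e+7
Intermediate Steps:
k = 44747/7 (k = -⅐*(-44747) = 44747/7 ≈ 6392.4)
J(G) = -11 + G
(k + J(36))*(-41358 + 43691) = (44747/7 + (-11 + 36))*(-41358 + 43691) = (44747/7 + 25)*2333 = (44922/7)*2333 = 104803026/7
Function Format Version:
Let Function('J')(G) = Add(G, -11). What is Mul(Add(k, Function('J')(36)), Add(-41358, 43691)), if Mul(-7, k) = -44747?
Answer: Rational(104803026, 7) ≈ 1.4972e+7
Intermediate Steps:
k = Rational(44747, 7) (k = Mul(Rational(-1, 7), -44747) = Rational(44747, 7) ≈ 6392.4)
Function('J')(G) = Add(-11, G)
Mul(Add(k, Function('J')(36)), Add(-41358, 43691)) = Mul(Add(Rational(44747, 7), Add(-11, 36)), Add(-41358, 43691)) = Mul(Add(Rational(44747, 7), 25), 2333) = Mul(Rational(44922, 7), 2333) = Rational(104803026, 7)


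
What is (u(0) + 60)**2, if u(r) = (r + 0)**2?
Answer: 3600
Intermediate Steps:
u(r) = r**2
(u(0) + 60)**2 = (0**2 + 60)**2 = (0 + 60)**2 = 60**2 = 3600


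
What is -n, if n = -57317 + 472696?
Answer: -415379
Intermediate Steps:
n = 415379
-n = -1*415379 = -415379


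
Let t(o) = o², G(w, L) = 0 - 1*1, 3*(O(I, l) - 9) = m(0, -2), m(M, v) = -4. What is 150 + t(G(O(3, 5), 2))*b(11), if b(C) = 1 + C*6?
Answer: 217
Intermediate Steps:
O(I, l) = 23/3 (O(I, l) = 9 + (⅓)*(-4) = 9 - 4/3 = 23/3)
G(w, L) = -1 (G(w, L) = 0 - 1 = -1)
b(C) = 1 + 6*C
150 + t(G(O(3, 5), 2))*b(11) = 150 + (-1)²*(1 + 6*11) = 150 + 1*(1 + 66) = 150 + 1*67 = 150 + 67 = 217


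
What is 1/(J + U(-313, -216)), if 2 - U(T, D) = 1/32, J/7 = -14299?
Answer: -32/3202913 ≈ -9.9909e-6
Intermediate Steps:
J = -100093 (J = 7*(-14299) = -100093)
U(T, D) = 63/32 (U(T, D) = 2 - 1/32 = 63/32)
1/(J + U(-313, -216)) = 1/(-100093 + 63/32) = 1/(-3202913/32) = -32/3202913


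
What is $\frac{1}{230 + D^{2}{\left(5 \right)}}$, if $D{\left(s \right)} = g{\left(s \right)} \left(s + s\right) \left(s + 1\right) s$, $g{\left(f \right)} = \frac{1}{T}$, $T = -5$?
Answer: $\frac{1}{3830} \approx 0.0002611$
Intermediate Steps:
$g{\left(f \right)} = - \frac{1}{5}$ ($g{\left(f \right)} = \frac{1}{-5} = - \frac{1}{5}$)
$D{\left(s \right)} = - \frac{2 s^{2} \left(1 + s\right)}{5}$ ($D{\left(s \right)} = - \frac{\left(s + s\right) \left(s + 1\right)}{5} s = - \frac{2 s \left(1 + s\right)}{5} s = - \frac{2 s^{2} \left(1 + s\right)}{5}$)
$\frac{1}{230 + D^{2}{\left(5 \right)}} = \frac{1}{230 + \left(\frac{2 \cdot 5^{2} \left(-1 - 5\right)}{5}\right)^{2}} = \frac{1}{230 + \left(\frac{2}{5} \cdot 25 \left(-1 - 5\right)\right)^{2}} = \frac{1}{230 + \left(\frac{2}{5} \cdot 25 \left(-6\right)\right)^{2}} = \frac{1}{230 + \left(-60\right)^{2}} = \frac{1}{230 + 3600} = \frac{1}{3830}$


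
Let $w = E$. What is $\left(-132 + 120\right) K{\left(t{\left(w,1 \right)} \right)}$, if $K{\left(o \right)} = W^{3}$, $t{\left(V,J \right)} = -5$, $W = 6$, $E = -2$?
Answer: $-2592$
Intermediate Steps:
$w = -2$
$K{\left(o \right)} = 216$ ($K{\left(o \right)} = 6^{3} = 216$)
$\left(-132 + 120\right) K{\left(t{\left(w,1 \right)} \right)} = \left(-132 + 120\right) 216 = \left(-12\right) 216 = -2592$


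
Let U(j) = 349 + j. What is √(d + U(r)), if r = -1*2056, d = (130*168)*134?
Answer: √2924853 ≈ 1710.2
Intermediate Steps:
d = 2926560 (d = 21840*134 = 2926560)
r = -2056
√(d + U(r)) = √(2926560 + (349 - 2056)) = √(2926560 - 1707) = √2924853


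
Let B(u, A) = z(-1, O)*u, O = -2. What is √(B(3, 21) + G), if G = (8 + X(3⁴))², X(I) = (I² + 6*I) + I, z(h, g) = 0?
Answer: 7136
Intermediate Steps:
X(I) = I² + 7*I
B(u, A) = 0 (B(u, A) = 0*u = 0)
G = 50922496 (G = (8 + 3⁴*(7 + 3⁴))² = (8 + 81*(7 + 81))² = (8 + 81*88)² = (8 + 7128)² = 7136² = 50922496)
√(B(3, 21) + G) = √(0 + 50922496) = √50922496 = 7136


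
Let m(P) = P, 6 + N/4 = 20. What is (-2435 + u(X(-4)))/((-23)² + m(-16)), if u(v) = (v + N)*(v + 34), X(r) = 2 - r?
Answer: 5/57 ≈ 0.087719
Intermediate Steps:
N = 56 (N = -24 + 4*20 = -24 + 80 = 56)
u(v) = (34 + v)*(56 + v) (u(v) = (v + 56)*(v + 34) = (56 + v)*(34 + v) = (34 + v)*(56 + v))
(-2435 + u(X(-4)))/((-23)² + m(-16)) = (-2435 + (1904 + (2 - 1*(-4))² + 90*(2 - 1*(-4))))/((-23)² - 16) = (-2435 + (1904 + (2 + 4)² + 90*(2 + 4)))/(529 - 16) = (-2435 + (1904 + 6² + 90*6))/513 = (-2435 + (1904 + 36 + 540))*(1/513) = (-2435 + 2480)*(1/513) = 45*(1/513) = 5/57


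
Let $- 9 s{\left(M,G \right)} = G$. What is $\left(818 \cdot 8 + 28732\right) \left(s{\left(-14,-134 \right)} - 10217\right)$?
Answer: $- \frac{3239007044}{9} \approx -3.5989 \cdot 10^{8}$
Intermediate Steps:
$s{\left(M,G \right)} = - \frac{G}{9}$
$\left(818 \cdot 8 + 28732\right) \left(s{\left(-14,-134 \right)} - 10217\right) = \left(818 \cdot 8 + 28732\right) \left(\left(- \frac{1}{9}\right) \left(-134\right) - 10217\right) = \left(6544 + 28732\right) \left(\frac{134}{9} - 10217\right) = 35276 \left(- \frac{91819}{9}\right) = - \frac{3239007044}{9}$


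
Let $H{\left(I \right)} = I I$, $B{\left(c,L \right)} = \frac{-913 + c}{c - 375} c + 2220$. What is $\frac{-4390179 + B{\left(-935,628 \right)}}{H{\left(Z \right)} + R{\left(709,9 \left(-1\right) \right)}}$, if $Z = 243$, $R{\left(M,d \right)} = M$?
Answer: $- \frac{574995417}{7828298} \approx -73.451$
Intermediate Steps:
$B{\left(c,L \right)} = 2220 + \frac{c \left(-913 + c\right)}{-375 + c}$ ($B{\left(c,L \right)} = \frac{-913 + c}{-375 + c} c + 2220 = \frac{c \left(-913 + c\right)}{-375 + c} + 2220 = 2220 + \frac{c \left(-913 + c\right)}{-375 + c}$)
$H{\left(I \right)} = I^{2}$
$\frac{-4390179 + B{\left(-935,628 \right)}}{H{\left(Z \right)} + R{\left(709,9 \left(-1\right) \right)}} = \frac{-4390179 + \frac{-832500 + \left(-935\right)^{2} + 1307 \left(-935\right)}{-375 - 935}}{243^{2} + 709} = \frac{-4390179 + \frac{-832500 + 874225 - 1222045}{-1310}}{59049 + 709} = \frac{-4390179 - - \frac{118032}{131}}{59758} = \left(-4390179 + \frac{118032}{131}\right) \frac{1}{59758} = \left(- \frac{574995417}{131}\right) \frac{1}{59758} = - \frac{574995417}{7828298}$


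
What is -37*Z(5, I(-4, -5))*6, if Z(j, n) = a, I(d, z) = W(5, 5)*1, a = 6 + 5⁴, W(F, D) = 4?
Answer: -140082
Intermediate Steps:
a = 631 (a = 6 + 625 = 631)
I(d, z) = 4 (I(d, z) = 4*1 = 4)
Z(j, n) = 631
-37*Z(5, I(-4, -5))*6 = -37*631*6 = -23347*6 = -140082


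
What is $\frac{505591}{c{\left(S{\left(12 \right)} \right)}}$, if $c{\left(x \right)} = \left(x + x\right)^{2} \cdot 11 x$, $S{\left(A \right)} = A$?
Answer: $\frac{505591}{76032} \approx 6.6497$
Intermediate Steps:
$c{\left(x \right)} = 44 x^{3}$ ($c{\left(x \right)} = \left(2 x\right)^{2} \cdot 11 x = 4 x^{2} \cdot 11 x = 44 x^{2} x = 44 x^{3}$)
$\frac{505591}{c{\left(S{\left(12 \right)} \right)}} = \frac{505591}{44 \cdot 12^{3}} = \frac{505591}{44 \cdot 1728} = \frac{505591}{76032}$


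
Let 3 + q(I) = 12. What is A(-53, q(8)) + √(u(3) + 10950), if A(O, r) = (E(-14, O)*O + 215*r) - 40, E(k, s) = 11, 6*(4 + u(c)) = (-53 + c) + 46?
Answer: 1312 + 2*√24627/3 ≈ 1416.6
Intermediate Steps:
u(c) = -31/6 + c/6 (u(c) = -4 + ((-53 + c) + 46)/6 = -4 + (-7 + c)/6 = -4 + (-7/6 + c/6) = -31/6 + c/6)
q(I) = 9 (q(I) = -3 + 12 = 9)
A(O, r) = -40 + 11*O + 215*r (A(O, r) = (11*O + 215*r) - 40 = -40 + 11*O + 215*r)
A(-53, q(8)) + √(u(3) + 10950) = (-40 + 11*(-53) + 215*9) + √((-31/6 + (⅙)*3) + 10950) = (-40 - 583 + 1935) + √((-31/6 + ½) + 10950) = 1312 + √(-14/3 + 10950) = 1312 + √(32836/3) = 1312 + 2*√24627/3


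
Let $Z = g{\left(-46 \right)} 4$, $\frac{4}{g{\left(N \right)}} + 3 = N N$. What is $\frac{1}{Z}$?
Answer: $\frac{2113}{16} \approx 132.06$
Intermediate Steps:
$g{\left(N \right)} = \frac{4}{-3 + N^{2}}$ ($g{\left(N \right)} = \frac{4}{-3 + N N} = \frac{4}{-3 + N^{2}}$)
$Z = \frac{16}{2113}$ ($Z = \frac{4}{-3 + \left(-46\right)^{2}} \cdot 4 = \frac{4}{-3 + 2116} \cdot 4 = \frac{4}{2113} \cdot 4 = \frac{16}{2113} \approx 0.0075722$)
$\frac{1}{Z} = \frac{1}{\frac{16}{2113}} = \frac{2113}{16}$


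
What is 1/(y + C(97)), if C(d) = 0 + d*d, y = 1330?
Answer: 1/10739 ≈ 9.3119e-5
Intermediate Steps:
C(d) = d² (C(d) = 0 + d² = d²)
1/(y + C(97)) = 1/(1330 + 97²) = 1/(1330 + 9409) = 1/10739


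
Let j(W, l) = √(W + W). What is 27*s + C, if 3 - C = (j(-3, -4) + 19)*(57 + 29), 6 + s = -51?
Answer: -3170 - 86*I*√6 ≈ -3170.0 - 210.66*I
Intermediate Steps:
s = -57 (s = -6 - 51 = -57)
j(W, l) = √2*√W (j(W, l) = √(2*W) = √2*√W)
C = -1631 - 86*I*√6 (C = 3 - (√2*√(-3) + 19)*(57 + 29) = 3 - (√2*(I*√3) + 19)*86 = 3 - (I*√6 + 19)*86 = 3 - (19 + I*√6)*86 = 3 - (1634 + 86*I*√6) = 3 + (-1634 - 86*I*√6) = -1631 - 86*I*√6 ≈ -1631.0 - 210.66*I)
27*s + C = 27*(-57) + (-1631 - 86*I*√6) = -1539 + (-1631 - 86*I*√6) = -3170 - 86*I*√6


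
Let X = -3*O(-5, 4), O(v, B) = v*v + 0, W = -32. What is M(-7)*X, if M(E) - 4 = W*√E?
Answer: -300 + 2400*I*√7 ≈ -300.0 + 6349.8*I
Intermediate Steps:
M(E) = 4 - 32*√E
O(v, B) = v² (O(v, B) = v² + 0 = v²)
X = -75 (X = -3*(-5)² = -3*25 = -75)
M(-7)*X = (4 - 32*I*√7)*(-75) = -300 + 2400*I*√7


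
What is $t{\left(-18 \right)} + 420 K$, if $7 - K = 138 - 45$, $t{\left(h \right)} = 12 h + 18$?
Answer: $-36318$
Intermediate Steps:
$t{\left(h \right)} = 18 + 12 h$
$K = -86$ ($K = 7 - \left(138 - 45\right) = 7 - 93 = -86$)
$t{\left(-18 \right)} + 420 K = \left(18 + 12 \left(-18\right)\right) + 420 \left(-86\right) = \left(18 - 216\right) - 36120 = -198 - 36120 = -36318$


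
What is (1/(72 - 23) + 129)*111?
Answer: 701742/49 ≈ 14321.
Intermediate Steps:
(1/(72 - 23) + 129)*111 = (1/49 + 129)*111 = (6322/49)*111 = 701742/49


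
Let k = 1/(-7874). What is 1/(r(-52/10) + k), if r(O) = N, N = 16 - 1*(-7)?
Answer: 7874/181101 ≈ 0.043478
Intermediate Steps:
N = 23 (N = 16 + 7 = 23)
r(O) = 23
k = -1/7874 ≈ -0.00012700
1/(r(-52/10) + k) = 1/(23 - 1/7874) = 1/(181101/7874) = 7874/181101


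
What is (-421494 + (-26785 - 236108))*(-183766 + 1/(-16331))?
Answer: 2053901881093689/16331 ≈ 1.2577e+11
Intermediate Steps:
(-421494 + (-26785 - 236108))*(-183766 + 1/(-16331)) = (-421494 - 262893)*(-183766 - 1/16331) = -684387*(-3001082547/16331) = 2053901881093689/16331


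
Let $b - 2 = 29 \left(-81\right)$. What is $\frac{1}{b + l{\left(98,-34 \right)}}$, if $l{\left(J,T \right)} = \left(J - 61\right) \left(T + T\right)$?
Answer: $- \frac{1}{4863} \approx -0.00020563$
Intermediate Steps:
$b = -2347$ ($b = 2 + 29 \left(-81\right) = 2 - 2349 = -2347$)
$l{\left(J,T \right)} = 2 T \left(-61 + J\right)$ ($l{\left(J,T \right)} = \left(-61 + J\right) 2 T = 2 T \left(-61 + J\right)$)
$\frac{1}{b + l{\left(98,-34 \right)}} = \frac{1}{-2347 + 2 \left(-34\right) \left(-61 + 98\right)} = \frac{1}{-2347 + 2 \left(-34\right) 37} = \frac{1}{-2347 - 2516} = \frac{1}{-4863} = - \frac{1}{4863}$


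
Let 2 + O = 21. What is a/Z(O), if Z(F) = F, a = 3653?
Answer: 3653/19 ≈ 192.26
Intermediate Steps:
O = 19 (O = -2 + 21 = 19)
a/Z(O) = 3653/19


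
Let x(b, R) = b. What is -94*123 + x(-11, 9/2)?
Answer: -11573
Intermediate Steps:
-94*123 + x(-11, 9/2) = -94*123 - 11 = -11562 - 11 = -11573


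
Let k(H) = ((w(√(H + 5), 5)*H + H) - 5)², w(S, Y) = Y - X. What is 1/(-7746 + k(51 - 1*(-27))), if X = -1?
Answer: 1/284935 ≈ 3.5096e-6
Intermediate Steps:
w(S, Y) = 1 + Y (w(S, Y) = Y - 1*(-1) = Y + 1 = 1 + Y)
k(H) = (-5 + 7*H)² (k(H) = (((1 + 5)*H + H) - 5)² = ((6*H + H) - 5)² = (7*H - 5)² = (-5 + 7*H)²)
1/(-7746 + k(51 - 1*(-27))) = 1/(-7746 + (-5 + 7*(51 - 1*(-27)))²) = 1/(-7746 + (-5 + 7*(51 + 27))²) = 1/(-7746 + (-5 + 7*78)²) = 1/(-7746 + (-5 + 546)²) = 1/(-7746 + 541²) = 1/(-7746 + 292681) = 1/284935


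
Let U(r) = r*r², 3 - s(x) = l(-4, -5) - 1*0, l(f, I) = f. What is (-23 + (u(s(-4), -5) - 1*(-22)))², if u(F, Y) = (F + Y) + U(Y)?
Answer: 15376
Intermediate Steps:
s(x) = 7 (s(x) = 3 - (-4 - 1*0) = 3 - (-4 + 0) = 3 - 1*(-4) = 3 + 4 = 7)
U(r) = r³
u(F, Y) = F + Y + Y³ (u(F, Y) = (F + Y) + Y³ = F + Y + Y³)
(-23 + (u(s(-4), -5) - 1*(-22)))² = (-23 + ((7 - 5 + (-5)³) - 1*(-22)))² = (-23 + ((7 - 5 - 125) + 22))² = (-23 + (-123 + 22))² = (-23 - 101)² = (-124)² = 15376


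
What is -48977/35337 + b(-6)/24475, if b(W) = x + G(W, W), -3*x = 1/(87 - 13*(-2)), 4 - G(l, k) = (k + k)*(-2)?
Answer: -135534337874/97730657475 ≈ -1.3868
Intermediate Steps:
G(l, k) = 4 + 4*k (G(l, k) = 4 - (k + k)*(-2) = 4 - 2*k*(-2) = 4 - (-4)*k = 4 + 4*k)
x = -1/339 (x = -1/(3*(87 - 13*(-2))) = -1/(3*(87 + 26)) = -⅓/113 = -⅓*1/113 = -1/339 ≈ -0.0029499)
b(W) = 1355/339 + 4*W (b(W) = -1/339 + (4 + 4*W) = 1355/339 + 4*W)
-48977/35337 + b(-6)/24475 = -48977/35337 + (1355/339 + 4*(-6))/24475 = -48977*1/35337 + (1355/339 - 24)*(1/24475) = -48977/35337 - 6781/339*1/24475 = -48977/35337 - 6781/8297025 = -135534337874/97730657475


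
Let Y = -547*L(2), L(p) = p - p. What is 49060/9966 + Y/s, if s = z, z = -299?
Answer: 2230/453 ≈ 4.9227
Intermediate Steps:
L(p) = 0
Y = 0 (Y = -547*0 = 0)
s = -299
49060/9966 + Y/s = 49060/9966 + 0/(-299) = 49060*(1/9966) + 0*(-1/299) = 2230/453 + 0 = 2230/453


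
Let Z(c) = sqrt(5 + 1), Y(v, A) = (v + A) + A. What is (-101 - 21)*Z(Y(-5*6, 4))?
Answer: -122*sqrt(6) ≈ -298.84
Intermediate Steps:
Y(v, A) = v + 2*A (Y(v, A) = (A + v) + A = v + 2*A)
Z(c) = sqrt(6)
(-101 - 21)*Z(Y(-5*6, 4)) = (-101 - 21)*sqrt(6) = -122*sqrt(6)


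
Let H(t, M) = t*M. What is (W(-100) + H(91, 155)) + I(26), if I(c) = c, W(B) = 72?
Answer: 14203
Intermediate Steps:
H(t, M) = M*t
(W(-100) + H(91, 155)) + I(26) = (72 + 155*91) + 26 = (72 + 14105) + 26 = 14177 + 26 = 14203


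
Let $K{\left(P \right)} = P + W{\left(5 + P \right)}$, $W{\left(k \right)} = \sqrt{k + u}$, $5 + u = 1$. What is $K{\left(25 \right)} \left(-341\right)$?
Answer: $-8525 - 341 \sqrt{26} \approx -10264.0$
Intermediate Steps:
$u = -4$ ($u = -5 + 1 = -4$)
$W{\left(k \right)} = \sqrt{-4 + k}$ ($W{\left(k \right)} = \sqrt{k - 4} = \sqrt{-4 + k}$)
$K{\left(P \right)} = P + \sqrt{1 + P}$ ($K{\left(P \right)} = P + \sqrt{-4 + \left(5 + P\right)} = P + \sqrt{1 + P}$)
$K{\left(25 \right)} \left(-341\right) = \left(25 + \sqrt{1 + 25}\right) \left(-341\right) = \left(25 + \sqrt{26}\right) \left(-341\right) = -8525 - 341 \sqrt{26}$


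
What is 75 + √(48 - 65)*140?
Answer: 75 + 140*I*√17 ≈ 75.0 + 577.23*I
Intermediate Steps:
75 + √(48 - 65)*140 = 75 + √(-17)*140 = 75 + (I*√17)*140 = 75 + 140*I*√17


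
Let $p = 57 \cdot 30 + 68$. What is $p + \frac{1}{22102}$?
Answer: $\frac{39297357}{22102} \approx 1778.0$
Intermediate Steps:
$p = 1778$ ($p = 1710 + 68 = 1778$)
$p + \frac{1}{22102} = 1778 + \frac{1}{22102} = \frac{39297357}{22102}$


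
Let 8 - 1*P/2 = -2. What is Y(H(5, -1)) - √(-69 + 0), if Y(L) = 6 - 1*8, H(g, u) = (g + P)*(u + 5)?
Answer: -2 - I*√69 ≈ -2.0 - 8.3066*I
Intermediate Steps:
P = 20 (P = 16 - 2*(-2) = 16 + 4 = 20)
H(g, u) = (5 + u)*(20 + g) (H(g, u) = (g + 20)*(u + 5) = (20 + g)*(5 + u) = (5 + u)*(20 + g))
Y(L) = -2 (Y(L) = 6 - 8 = -2)
Y(H(5, -1)) - √(-69 + 0) = -2 - √(-69 + 0) = -2 - √(-69) = -2 - I*√69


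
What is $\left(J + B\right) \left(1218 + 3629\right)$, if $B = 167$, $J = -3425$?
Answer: $-15791526$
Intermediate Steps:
$\left(J + B\right) \left(1218 + 3629\right) = \left(-3425 + 167\right) \left(1218 + 3629\right) = \left(-3258\right) 4847 = -15791526$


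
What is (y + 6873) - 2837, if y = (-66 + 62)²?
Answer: 4052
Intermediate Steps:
y = 16 (y = (-4)² = 16)
(y + 6873) - 2837 = (16 + 6873) - 2837 = 6889 - 2837 = 4052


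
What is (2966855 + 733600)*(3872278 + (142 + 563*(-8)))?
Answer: 14313049101780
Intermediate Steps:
(2966855 + 733600)*(3872278 + (142 + 563*(-8))) = 3700455*(3872278 + (142 - 4504)) = 3700455*(3872278 - 4362) = 3700455*3867916 = 14313049101780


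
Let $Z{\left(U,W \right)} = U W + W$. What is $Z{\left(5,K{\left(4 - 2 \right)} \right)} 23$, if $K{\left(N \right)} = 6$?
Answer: $828$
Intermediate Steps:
$Z{\left(U,W \right)} = W + U W$
$Z{\left(5,K{\left(4 - 2 \right)} \right)} 23 = 6 \left(1 + 5\right) 23 = 6 \cdot 6 \cdot 23 = 36 \cdot 23 = 828$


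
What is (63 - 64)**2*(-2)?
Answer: -2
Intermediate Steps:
(63 - 64)**2*(-2) = (-1)**2*(-2) = 1*(-2) = -2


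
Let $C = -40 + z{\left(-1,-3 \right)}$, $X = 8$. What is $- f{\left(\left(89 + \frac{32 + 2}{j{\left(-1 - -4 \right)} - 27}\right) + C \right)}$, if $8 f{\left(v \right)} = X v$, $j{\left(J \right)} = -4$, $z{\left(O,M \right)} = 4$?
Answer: $- \frac{1609}{31} \approx -51.903$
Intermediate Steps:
$C = -36$ ($C = -40 + 4 = -36$)
$f{\left(v \right)} = v$ ($f{\left(v \right)} = \frac{8 v}{8} = v$)
$- f{\left(\left(89 + \frac{32 + 2}{j{\left(-1 - -4 \right)} - 27}\right) + C \right)} = - (\left(89 + \frac{32 + 2}{-4 - 27}\right) - 36) = - (\left(89 + \frac{34}{-31}\right) - 36) = - (\left(89 + 34 \left(- \frac{1}{31}\right)\right) - 36) = - (\left(89 - \frac{34}{31}\right) - 36) = - (\frac{2725}{31} - 36) = \left(-1\right) \frac{1609}{31} = - \frac{1609}{31}$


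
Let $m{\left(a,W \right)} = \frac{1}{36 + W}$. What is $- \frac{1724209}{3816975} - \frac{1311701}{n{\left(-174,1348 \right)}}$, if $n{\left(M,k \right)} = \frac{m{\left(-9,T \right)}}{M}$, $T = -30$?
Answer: $\frac{5227026039427691}{3816975} \approx 1.3694 \cdot 10^{9}$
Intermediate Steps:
$n{\left(M,k \right)} = \frac{1}{6 M}$ ($n{\left(M,k \right)} = \frac{1}{\left(36 - 30\right) M} = \frac{1}{6 M}$)
$- \frac{1724209}{3816975} - \frac{1311701}{n{\left(-174,1348 \right)}} = - \frac{1724209}{3816975} - \frac{1311701}{\frac{1}{6} \frac{1}{-174}} = \left(-1724209\right) \frac{1}{3816975} - \frac{1311701}{\frac{1}{6} \left(- \frac{1}{174}\right)} = - \frac{1724209}{3816975} - \frac{1311701}{- \frac{1}{1044}} = - \frac{1724209}{3816975} - -1369415844 = - \frac{1724209}{3816975} + 1369415844 = \frac{5227026039427691}{3816975}$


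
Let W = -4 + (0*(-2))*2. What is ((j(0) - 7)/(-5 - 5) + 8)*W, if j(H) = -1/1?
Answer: -176/5 ≈ -35.200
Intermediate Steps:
j(H) = -1 (j(H) = -1*1 = -1)
W = -4 (W = -4 + 0*2 = -4 + 0 = -4)
((j(0) - 7)/(-5 - 5) + 8)*W = ((-1 - 7)/(-5 - 5) + 8)*(-4) = (-8/(-10) + 8)*(-4) = (-8*(-⅒) + 8)*(-4) = (⅘ + 8)*(-4) = (44/5)*(-4) = -176/5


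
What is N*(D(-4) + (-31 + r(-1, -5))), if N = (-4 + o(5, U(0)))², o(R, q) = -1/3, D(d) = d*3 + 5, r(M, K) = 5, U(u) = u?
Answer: -1859/3 ≈ -619.67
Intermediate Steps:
D(d) = 5 + 3*d (D(d) = 3*d + 5 = 5 + 3*d)
o(R, q) = -⅓ (o(R, q) = -1*⅓ = -⅓)
N = 169/9 (N = (-4 - ⅓)² = (-13/3)² = 169/9 ≈ 18.778)
N*(D(-4) + (-31 + r(-1, -5))) = 169*((5 + 3*(-4)) + (-31 + 5))/9 = 169*((5 - 12) - 26)/9 = 169*(-7 - 26)/9 = (169/9)*(-33) = -1859/3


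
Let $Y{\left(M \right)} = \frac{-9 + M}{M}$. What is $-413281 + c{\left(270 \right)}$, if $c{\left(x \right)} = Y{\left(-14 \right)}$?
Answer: $- \frac{5785911}{14} \approx -4.1328 \cdot 10^{5}$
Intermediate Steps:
$Y{\left(M \right)} = \frac{-9 + M}{M}$
$c{\left(x \right)} = \frac{23}{14}$ ($c{\left(x \right)} = \frac{-9 - 14}{-14} = \left(- \frac{1}{14}\right) \left(-23\right) = \frac{23}{14}$)
$-413281 + c{\left(270 \right)} = -413281 + \frac{23}{14} = - \frac{5785911}{14}$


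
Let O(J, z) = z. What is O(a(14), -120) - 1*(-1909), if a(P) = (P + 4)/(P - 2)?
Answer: 1789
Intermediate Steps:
a(P) = (4 + P)/(-2 + P)
O(a(14), -120) - 1*(-1909) = -120 - 1*(-1909) = -120 + 1909 = 1789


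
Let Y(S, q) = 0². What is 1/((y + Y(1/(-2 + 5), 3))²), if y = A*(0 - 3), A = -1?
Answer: ⅑ ≈ 0.11111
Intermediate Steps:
y = 3 (y = -(0 - 3) = -1*(-3) = 3)
Y(S, q) = 0
1/((y + Y(1/(-2 + 5), 3))²) = 1/((3 + 0)²) = 1/(3²) = 1/9 = ⅑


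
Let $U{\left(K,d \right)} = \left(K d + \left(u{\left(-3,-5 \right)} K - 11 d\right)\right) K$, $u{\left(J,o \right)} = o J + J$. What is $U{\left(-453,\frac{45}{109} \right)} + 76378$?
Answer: $\frac{286197214}{109} \approx 2.6257 \cdot 10^{6}$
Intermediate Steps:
$u{\left(J,o \right)} = J + J o$ ($u{\left(J,o \right)} = J o + J = J + J o$)
$U{\left(K,d \right)} = K \left(- 11 d + 12 K + K d\right)$ ($U{\left(K,d \right)} = \left(K d + \left(- 3 \left(1 - 5\right) K - 11 d\right)\right) K = \left(K d + \left(\left(-3\right) \left(-4\right) K - 11 d\right)\right) K = \left(K d + \left(12 K - 11 d\right)\right) K = \left(K d + \left(- 11 d + 12 K\right)\right) K = \left(- 11 d + 12 K + K d\right) K = K \left(- 11 d + 12 K + K d\right)$)
$U{\left(-453,\frac{45}{109} \right)} + 76378 = - 453 \left(- 11 \cdot \frac{45}{109} + 12 \left(-453\right) - 453 \cdot \frac{45}{109}\right) + 76378 = - 453 \left(- 11 \cdot 45 \cdot \frac{1}{109} - 5436 - 453 \cdot 45 \cdot \frac{1}{109}\right) + 76378 = - 453 \left(\left(-11\right) \frac{45}{109} - 5436 - \frac{20385}{109}\right) + 76378 = - 453 \left(- \frac{495}{109} - 5436 - \frac{20385}{109}\right) + 76378 = \left(-453\right) \left(- \frac{613404}{109}\right) + 76378 = \frac{277872012}{109} + 76378 = \frac{286197214}{109}$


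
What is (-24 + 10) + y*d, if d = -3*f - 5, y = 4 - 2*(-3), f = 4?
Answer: -184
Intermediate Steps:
y = 10 (y = 4 + 6 = 10)
d = -17 (d = -3*4 - 5 = -12 - 5 = -17)
(-24 + 10) + y*d = (-24 + 10) + 10*(-17) = -14 - 170 = -184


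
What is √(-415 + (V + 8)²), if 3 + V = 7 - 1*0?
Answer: I*√271 ≈ 16.462*I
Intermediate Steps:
V = 4 (V = -3 + (7 - 1*0) = -3 + (7 + 0) = -3 + 7 = 4)
√(-415 + (V + 8)²) = √(-415 + (4 + 8)²) = √(-415 + 12²) = √(-415 + 144) = √(-271) = I*√271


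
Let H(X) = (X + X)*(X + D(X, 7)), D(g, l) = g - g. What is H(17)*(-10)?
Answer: -5780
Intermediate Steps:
D(g, l) = 0
H(X) = 2*X² (H(X) = (X + X)*(X + 0) = (2*X)*X = 2*X²)
H(17)*(-10) = (2*17²)*(-10) = (2*289)*(-10) = 578*(-10) = -5780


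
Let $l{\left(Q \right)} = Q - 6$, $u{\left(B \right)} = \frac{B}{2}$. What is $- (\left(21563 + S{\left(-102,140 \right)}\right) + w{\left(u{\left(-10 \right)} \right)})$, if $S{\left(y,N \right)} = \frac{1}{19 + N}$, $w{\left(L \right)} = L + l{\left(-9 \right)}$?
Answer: $- \frac{3425338}{159} \approx -21543.0$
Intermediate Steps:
$u{\left(B \right)} = \frac{B}{2}$ ($u{\left(B \right)} = B \frac{1}{2} = \frac{B}{2}$)
$l{\left(Q \right)} = -6 + Q$ ($l{\left(Q \right)} = Q - 6 = -6 + Q$)
$w{\left(L \right)} = -15 + L$ ($w{\left(L \right)} = L - 15 = -15 + L$)
$- (\left(21563 + S{\left(-102,140 \right)}\right) + w{\left(u{\left(-10 \right)} \right)}) = - (\left(21563 + \frac{1}{19 + 140}\right) + \left(-15 + \frac{1}{2} \left(-10\right)\right)) = - (\left(21563 + \frac{1}{159}\right) - 20) = - (\frac{3428518}{159} - 20) = \left(-1\right) \frac{3425338}{159} = - \frac{3425338}{159}$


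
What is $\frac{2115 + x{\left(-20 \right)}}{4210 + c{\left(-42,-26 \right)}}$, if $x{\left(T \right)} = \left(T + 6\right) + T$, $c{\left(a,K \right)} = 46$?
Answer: $\frac{2081}{4256} \approx 0.48896$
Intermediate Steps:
$x{\left(T \right)} = 6 + 2 T$ ($x{\left(T \right)} = \left(6 + T\right) + T = 6 + 2 T$)
$\frac{2115 + x{\left(-20 \right)}}{4210 + c{\left(-42,-26 \right)}} = \frac{2115 + \left(6 + 2 \left(-20\right)\right)}{4210 + 46} = \frac{2115 + \left(6 - 40\right)}{4256} = \left(2115 - 34\right) \frac{1}{4256} = 2081 \cdot \frac{1}{4256} = \frac{2081}{4256}$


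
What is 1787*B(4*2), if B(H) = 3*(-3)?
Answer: -16083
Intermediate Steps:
B(H) = -9
1787*B(4*2) = 1787*(-9) = -16083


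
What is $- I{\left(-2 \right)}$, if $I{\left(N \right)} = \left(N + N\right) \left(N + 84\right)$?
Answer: $328$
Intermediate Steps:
$I{\left(N \right)} = 2 N \left(84 + N\right)$
$- I{\left(-2 \right)} = - 2 \left(-2\right) \left(84 - 2\right) = - 2 \left(-2\right) 82 = \left(-1\right) \left(-328\right) = 328$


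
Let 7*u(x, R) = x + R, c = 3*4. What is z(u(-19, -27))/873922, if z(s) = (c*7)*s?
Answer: -276/436961 ≈ -0.00063164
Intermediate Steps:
c = 12
u(x, R) = R/7 + x/7 (u(x, R) = (x + R)/7 = (R + x)/7 = R/7 + x/7)
z(s) = 84*s (z(s) = (12*7)*s = 84*s)
z(u(-19, -27))/873922 = (84*((⅐)*(-27) + (⅐)*(-19)))/873922 = (84*(-27/7 - 19/7))*(1/873922) = (84*(-46/7))*(1/873922) = -552*1/873922 = -276/436961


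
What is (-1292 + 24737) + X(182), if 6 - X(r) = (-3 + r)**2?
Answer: -8590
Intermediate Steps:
X(r) = 6 - (-3 + r)**2
(-1292 + 24737) + X(182) = (-1292 + 24737) + (6 - (-3 + 182)**2) = 23445 + (6 - 1*179**2) = 23445 + (6 - 1*32041) = 23445 + (6 - 32041) = 23445 - 32035 = -8590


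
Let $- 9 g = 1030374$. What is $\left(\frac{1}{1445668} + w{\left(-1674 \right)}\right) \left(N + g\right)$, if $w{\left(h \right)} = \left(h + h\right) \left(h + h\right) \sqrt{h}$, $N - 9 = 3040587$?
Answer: $\frac{1463055}{722834} + 98397213916320 i \sqrt{186} \approx 2.0241 + 1.342 \cdot 10^{15} i$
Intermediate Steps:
$N = 3040596$ ($N = 9 + 3040587 = 3040596$)
$g = -114486$ ($g = \left(- \frac{1}{9}\right) 1030374 = -114486$)
$w{\left(h \right)} = 4 h^{\frac{5}{2}}$ ($w{\left(h \right)} = 2 h 2 h \sqrt{h} = 4 h^{2} \sqrt{h} = 4 h^{\frac{5}{2}}$)
$\left(\frac{1}{1445668} + w{\left(-1674 \right)}\right) \left(N + g\right) = \left(\frac{1}{1445668} + 4 \left(-1674\right)^{\frac{5}{2}}\right) \left(3040596 - 114486\right) = \left(\frac{1}{1445668} + 4 \cdot 8406828 i \sqrt{186}\right) 2926110 = \left(\frac{1}{1445668} + 33627312 i \sqrt{186}\right) 2926110 = \frac{1463055}{722834} + 98397213916320 i \sqrt{186}$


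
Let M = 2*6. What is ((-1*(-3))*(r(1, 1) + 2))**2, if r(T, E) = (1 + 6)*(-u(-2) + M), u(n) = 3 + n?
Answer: 56169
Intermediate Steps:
M = 12
r(T, E) = 77 (r(T, E) = (1 + 6)*(-(3 - 2) + 12) = 7*(-1*1 + 12) = 7*(-1 + 12) = 7*11 = 77)
((-1*(-3))*(r(1, 1) + 2))**2 = ((-1*(-3))*(77 + 2))**2 = (3*79)**2 = 237**2 = 56169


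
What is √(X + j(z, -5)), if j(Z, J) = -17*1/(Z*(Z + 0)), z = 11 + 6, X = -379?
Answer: 6*I*√3043/17 ≈ 19.469*I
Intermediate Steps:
z = 17
j(Z, J) = -17/Z²
√(X + j(z, -5)) = √(-379 - 17/17²) = √(-379 - 17*1/289) = √(-379 - 1/17) = √(-6444/17) = 6*I*√3043/17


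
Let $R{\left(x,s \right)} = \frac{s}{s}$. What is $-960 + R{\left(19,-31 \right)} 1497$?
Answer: $537$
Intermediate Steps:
$R{\left(x,s \right)} = 1$
$-960 + R{\left(19,-31 \right)} 1497 = -960 + 1 \cdot 1497 = -960 + 1497 = 537$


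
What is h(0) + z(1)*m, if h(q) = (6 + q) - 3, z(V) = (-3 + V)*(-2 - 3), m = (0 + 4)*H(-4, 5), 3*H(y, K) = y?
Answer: -151/3 ≈ -50.333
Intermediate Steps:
H(y, K) = y/3
m = -16/3 (m = (0 + 4)*((1/3)*(-4)) = 4*(-4/3) = -16/3 ≈ -5.3333)
z(V) = 15 - 5*V (z(V) = (-3 + V)*(-5) = 15 - 5*V)
h(q) = 3 + q
h(0) + z(1)*m = (3 + 0) + (15 - 5*1)*(-16/3) = 3 + (15 - 5)*(-16/3) = 3 + 10*(-16/3) = 3 - 160/3 = -151/3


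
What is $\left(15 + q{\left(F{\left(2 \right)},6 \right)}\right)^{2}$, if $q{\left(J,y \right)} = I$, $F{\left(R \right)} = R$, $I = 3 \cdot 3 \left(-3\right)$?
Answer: $144$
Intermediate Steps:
$I = -27$ ($I = 9 \left(-3\right) = -27$)
$q{\left(J,y \right)} = -27$
$\left(15 + q{\left(F{\left(2 \right)},6 \right)}\right)^{2} = \left(15 - 27\right)^{2} = \left(-12\right)^{2} = 144$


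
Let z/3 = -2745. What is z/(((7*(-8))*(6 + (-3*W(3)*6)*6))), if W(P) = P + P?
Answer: -2745/11984 ≈ -0.22906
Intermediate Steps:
z = -8235 (z = 3*(-2745) = -8235)
W(P) = 2*P
z/(((7*(-8))*(6 + (-3*W(3)*6)*6))) = -8235*(-1/(56*(6 + (-6*3*6)*6))) = -8235*(-1/(56*(6 + (-3*6*6)*6))) = -8235*(-1/(56*(6 - 18*6*6))) = -8235*(-1/(56*(6 - 108*6))) = -8235*(-1/(56*(6 - 648))) = -8235/((-56*(-642))) = -8235/35952 = -8235*1/35952 = -2745/11984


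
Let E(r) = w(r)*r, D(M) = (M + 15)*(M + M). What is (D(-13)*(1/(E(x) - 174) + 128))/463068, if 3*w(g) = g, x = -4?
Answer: -841945/58578102 ≈ -0.014373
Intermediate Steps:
w(g) = g/3
D(M) = 2*M*(15 + M) (D(M) = (15 + M)*(2*M) = 2*M*(15 + M))
E(r) = r**2/3 (E(r) = (r/3)*r = r**2/3)
(D(-13)*(1/(E(x) - 174) + 128))/463068 = ((2*(-13)*(15 - 13))*(1/((1/3)*(-4)**2 - 174) + 128))/463068 = ((2*(-13)*2)*(1/((1/3)*16 - 174) + 128))*(1/463068) = -52*(1/(16/3 - 174) + 128)*(1/463068) = -52*(1/(-506/3) + 128)*(1/463068) = -52*(-3/506 + 128)*(1/463068) = -52*64765/506*(1/463068) = -1683890/253*1/463068 = -841945/58578102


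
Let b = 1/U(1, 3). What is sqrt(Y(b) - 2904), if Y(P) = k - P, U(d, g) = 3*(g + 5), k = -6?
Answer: I*sqrt(419046)/12 ≈ 53.945*I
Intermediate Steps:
U(d, g) = 15 + 3*g (U(d, g) = 3*(5 + g) = 15 + 3*g)
b = 1/24 (b = 1/(15 + 3*3) = 1/(15 + 9) = 1/24 ≈ 0.041667)
Y(P) = -6 - P
sqrt(Y(b) - 2904) = sqrt((-6 - 1*1/24) - 2904) = sqrt((-6 - 1/24) - 2904) = sqrt(-145/24 - 2904) = sqrt(-69841/24) = I*sqrt(419046)/12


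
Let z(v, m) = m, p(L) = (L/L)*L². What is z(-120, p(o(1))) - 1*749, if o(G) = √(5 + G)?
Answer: -743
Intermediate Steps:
p(L) = L² (p(L) = 1*L² = L²)
z(-120, p(o(1))) - 1*749 = (√(5 + 1))² - 1*749 = (√6)² - 749 = 6 - 749 = -743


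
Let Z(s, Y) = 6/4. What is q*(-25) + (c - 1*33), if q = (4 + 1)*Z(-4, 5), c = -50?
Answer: -541/2 ≈ -270.50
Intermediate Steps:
Z(s, Y) = 3/2 (Z(s, Y) = 6*(1/4) = 3/2)
q = 15/2 (q = (4 + 1)*(3/2) = 5*(3/2) = 15/2 ≈ 7.5000)
q*(-25) + (c - 1*33) = (15/2)*(-25) + (-50 - 1*33) = -375/2 + (-50 - 33) = -375/2 - 83 = -541/2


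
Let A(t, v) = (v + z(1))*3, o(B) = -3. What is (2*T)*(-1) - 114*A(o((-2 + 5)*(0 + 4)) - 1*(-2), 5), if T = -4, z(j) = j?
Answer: -2044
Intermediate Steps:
A(t, v) = 3 + 3*v (A(t, v) = (v + 1)*3 = (1 + v)*3 = 3 + 3*v)
(2*T)*(-1) - 114*A(o((-2 + 5)*(0 + 4)) - 1*(-2), 5) = (2*(-4))*(-1) - 114*(3 + 3*5) = -8*(-1) - 114*(3 + 15) = 8 - 114*18 = 8 - 2052 = -2044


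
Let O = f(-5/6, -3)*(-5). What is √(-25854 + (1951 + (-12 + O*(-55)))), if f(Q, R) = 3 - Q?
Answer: I*√822990/6 ≈ 151.2*I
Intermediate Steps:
O = -115/6 (O = (3 - (-5)/6)*(-5) = (3 - 1*(-⅚))*(-5) = (3 + ⅚)*(-5) = (23/6)*(-5) = -115/6 ≈ -19.167)
√(-25854 + (1951 + (-12 + O*(-55)))) = √(-25854 + (1951 + (-12 - 115/6*(-55)))) = √(-25854 + (1951 + (-12 + 6325/6))) = √(-25854 + (1951 + 6253/6)) = √(-25854 + 17959/6) = √(-137165/6) = I*√822990/6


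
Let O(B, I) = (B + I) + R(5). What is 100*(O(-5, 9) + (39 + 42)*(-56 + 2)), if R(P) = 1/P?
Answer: -436980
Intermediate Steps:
R(P) = 1/P
O(B, I) = 1/5 + B + I (O(B, I) = (B + I) + 1/5 = 1/5 + B + I)
100*(O(-5, 9) + (39 + 42)*(-56 + 2)) = 100*((1/5 - 5 + 9) + (39 + 42)*(-56 + 2)) = 100*(21/5 + 81*(-54)) = 100*(21/5 - 4374) = 100*(-21849/5) = -436980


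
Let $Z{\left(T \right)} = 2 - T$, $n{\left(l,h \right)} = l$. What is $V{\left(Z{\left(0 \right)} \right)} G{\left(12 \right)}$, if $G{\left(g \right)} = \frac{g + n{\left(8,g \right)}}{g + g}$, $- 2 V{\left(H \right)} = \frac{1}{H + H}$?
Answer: $- \frac{5}{48} \approx -0.10417$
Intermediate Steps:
$V{\left(H \right)} = - \frac{1}{4 H}$ ($V{\left(H \right)} = - \frac{1}{2 \left(H + H\right)} = - \frac{1}{2 \cdot 2 H} = - \frac{\frac{1}{2} \frac{1}{H}}{2} = - \frac{1}{4 H}$)
$G{\left(g \right)} = \frac{8 + g}{2 g}$ ($G{\left(g \right)} = \frac{g + 8}{g + g} = \frac{8 + g}{2 g}$)
$V{\left(Z{\left(0 \right)} \right)} G{\left(12 \right)} = - \frac{1}{4 \left(2 - 0\right)} \frac{8 + 12}{2 \cdot 12} = - \frac{1}{4 \left(2 + 0\right)} \frac{1}{2} \cdot \frac{1}{12} \cdot 20 = - \frac{1}{4 \cdot 2} \cdot \frac{5}{6} = \left(- \frac{1}{4}\right) \frac{1}{2} \cdot \frac{5}{6} = \left(- \frac{1}{8}\right) \frac{5}{6} = - \frac{5}{48}$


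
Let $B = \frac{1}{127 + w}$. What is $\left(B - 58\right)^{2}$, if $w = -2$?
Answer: $\frac{52548001}{15625} \approx 3363.1$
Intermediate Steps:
$B = \frac{1}{125}$ ($B = \frac{1}{127 - 2} = \frac{1}{125} \approx 0.008$)
$\left(B - 58\right)^{2} = \left(\frac{1}{125} - 58\right)^{2} = \left(- \frac{7249}{125}\right)^{2} = \frac{52548001}{15625}$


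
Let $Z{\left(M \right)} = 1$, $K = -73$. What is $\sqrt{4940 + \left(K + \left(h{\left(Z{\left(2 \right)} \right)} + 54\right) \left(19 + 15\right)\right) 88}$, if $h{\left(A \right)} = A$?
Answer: $2 \sqrt{40769} \approx 403.83$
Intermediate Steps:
$\sqrt{4940 + \left(K + \left(h{\left(Z{\left(2 \right)} \right)} + 54\right) \left(19 + 15\right)\right) 88} = \sqrt{4940 + \left(-73 + \left(1 + 54\right) \left(19 + 15\right)\right) 88} = \sqrt{4940 + \left(-73 + 55 \cdot 34\right) 88} = \sqrt{4940 + \left(-73 + 1870\right) 88} = \sqrt{4940 + 1797 \cdot 88} = \sqrt{4940 + 158136} = \sqrt{163076} = 2 \sqrt{40769}$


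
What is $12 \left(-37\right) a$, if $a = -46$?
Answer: $20424$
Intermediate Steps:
$12 \left(-37\right) a = 12 \left(-37\right) \left(-46\right) = \left(-444\right) \left(-46\right) = 20424$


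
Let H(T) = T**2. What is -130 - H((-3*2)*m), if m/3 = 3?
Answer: -3046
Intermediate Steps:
m = 9 (m = 3*3 = 9)
-130 - H((-3*2)*m) = -130 - (-3*2*9)**2 = -130 - (-6*9)**2 = -130 - 1*(-54)**2 = -130 - 1*2916 = -130 - 2916 = -3046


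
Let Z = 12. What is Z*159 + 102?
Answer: 2010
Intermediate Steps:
Z*159 + 102 = 12*159 + 102 = 1908 + 102 = 2010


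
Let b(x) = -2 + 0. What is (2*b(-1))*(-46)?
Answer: 184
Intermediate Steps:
b(x) = -2
(2*b(-1))*(-46) = (2*(-2))*(-46) = -4*(-46) = 184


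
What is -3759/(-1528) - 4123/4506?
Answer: 5319055/3442584 ≈ 1.5451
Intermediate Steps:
-3759/(-1528) - 4123/4506 = -3759*(-1/1528) - 4123*1/4506 = 3759/1528 - 4123/4506 = 5319055/3442584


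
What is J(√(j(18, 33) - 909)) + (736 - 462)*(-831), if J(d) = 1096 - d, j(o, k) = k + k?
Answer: -226598 - I*√843 ≈ -2.266e+5 - 29.034*I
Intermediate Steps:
j(o, k) = 2*k
J(√(j(18, 33) - 909)) + (736 - 462)*(-831) = (1096 - √(2*33 - 909)) + (736 - 462)*(-831) = (1096 - √(66 - 909)) + 274*(-831) = (1096 - √(-843)) - 227694 = (1096 - I*√843) - 227694 = -226598 - I*√843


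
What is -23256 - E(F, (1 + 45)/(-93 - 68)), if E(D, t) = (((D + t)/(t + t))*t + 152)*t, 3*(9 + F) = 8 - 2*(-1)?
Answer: -3412373/147 ≈ -23213.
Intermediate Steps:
F = -17/3 (F = -9 + (8 - 2*(-1))/3 = -9 + (8 + 2)/3 = -9 + (1/3)*10 = -9 + 10/3 = -17/3 ≈ -5.6667)
E(D, t) = t*(152 + D/2 + t/2) (E(D, t) = (((D + t)/((2*t)))*t + 152)*t = (((D + t)*(1/(2*t)))*t + 152)*t = (((D + t)/(2*t))*t + 152)*t = ((D/2 + t/2) + 152)*t = (152 + D/2 + t/2)*t = t*(152 + D/2 + t/2))
-23256 - E(F, (1 + 45)/(-93 - 68)) = -23256 - (1 + 45)/(-93 - 68)*(304 - 17/3 + (1 + 45)/(-93 - 68))/2 = -23256 - 46/(-161)*(304 - 17/3 + 46/(-161))/2 = -23256 - 46*(-1/161)*(304 - 17/3 + 46*(-1/161))/2 = -23256 - (-2)*(304 - 17/3 - 2/7)/(2*7) = -23256 - (-2)*6259/(2*7*21) = -23256 - 1*(-6259/147) = -23256 + 6259/147 = -3412373/147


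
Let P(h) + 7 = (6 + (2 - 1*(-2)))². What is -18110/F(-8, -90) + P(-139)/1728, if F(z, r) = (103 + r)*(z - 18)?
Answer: 5220919/97344 ≈ 53.634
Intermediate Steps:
F(z, r) = (-18 + z)*(103 + r) (F(z, r) = (103 + r)*(-18 + z) = (-18 + z)*(103 + r))
P(h) = 93 (P(h) = -7 + (6 + (2 - 1*(-2)))² = -7 + (6 + (2 + 2))² = -7 + (6 + 4)² = -7 + 10² = -7 + 100 = 93)
-18110/F(-8, -90) + P(-139)/1728 = -18110/(-1854 - 18*(-90) + 103*(-8) - 90*(-8)) + 93/1728 = -18110/(-1854 + 1620 - 824 + 720) + 93*(1/1728) = -18110/(-338) + 31/576 = -18110*(-1/338) + 31/576 = 9055/169 + 31/576 = 5220919/97344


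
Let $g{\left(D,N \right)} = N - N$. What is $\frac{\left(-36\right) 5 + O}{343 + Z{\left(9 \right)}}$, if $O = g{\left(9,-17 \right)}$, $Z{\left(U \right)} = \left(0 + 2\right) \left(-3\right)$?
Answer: $- \frac{180}{337} \approx -0.53412$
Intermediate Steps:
$g{\left(D,N \right)} = 0$
$Z{\left(U \right)} = -6$ ($Z{\left(U \right)} = 2 \left(-3\right) = -6$)
$O = 0$
$\frac{\left(-36\right) 5 + O}{343 + Z{\left(9 \right)}} = \frac{\left(-36\right) 5 + 0}{343 - 6} = \frac{-180 + 0}{337} = \left(-180\right) \frac{1}{337} = - \frac{180}{337}$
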